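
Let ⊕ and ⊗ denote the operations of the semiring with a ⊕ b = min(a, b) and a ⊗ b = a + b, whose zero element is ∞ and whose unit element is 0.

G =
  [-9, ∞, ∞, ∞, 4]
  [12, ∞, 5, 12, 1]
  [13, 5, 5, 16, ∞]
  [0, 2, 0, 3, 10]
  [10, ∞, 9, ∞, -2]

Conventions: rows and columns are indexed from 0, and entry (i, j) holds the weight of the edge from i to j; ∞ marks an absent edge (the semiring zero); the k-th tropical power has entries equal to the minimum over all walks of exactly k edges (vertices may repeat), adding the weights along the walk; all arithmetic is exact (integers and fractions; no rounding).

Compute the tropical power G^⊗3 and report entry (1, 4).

G^⊗2:
  [-18, ∞, 13, ∞, -5]
  [3, 10, 10, 15, -1]
  [4, 10, 10, 17, 6]
  [-9, 5, 3, 6, 3]
  [1, 14, 7, 25, -4]
G^⊗3:
  [-27, 18, 4, 29, -14]
  [-6, 15, 8, 18, -3]
  [-5, 15, 15, 20, 4]
  [-18, 8, 6, 9, -5]
  [-8, 12, 5, 23, -6]
Key observation: the optimum is the walk 1->4->4->4, with weight 1 + (-2) + (-2) = -3.
Optimal value attained by: walk 1->4->4->4.
Answer: (G^⊗3)[1][4] = -3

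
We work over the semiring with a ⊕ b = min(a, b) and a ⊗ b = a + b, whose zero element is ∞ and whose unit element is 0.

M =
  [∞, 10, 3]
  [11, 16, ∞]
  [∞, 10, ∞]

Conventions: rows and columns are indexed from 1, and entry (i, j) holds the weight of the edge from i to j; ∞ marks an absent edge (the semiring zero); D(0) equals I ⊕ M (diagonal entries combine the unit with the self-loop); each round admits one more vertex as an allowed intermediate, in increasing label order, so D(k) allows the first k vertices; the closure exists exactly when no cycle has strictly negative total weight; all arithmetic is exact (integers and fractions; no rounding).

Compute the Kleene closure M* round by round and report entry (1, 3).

D(0):
  [0, 10, 3]
  [11, 0, ∞]
  [∞, 10, 0]
D(1):
  [0, 10, 3]
  [11, 0, 14]
  [∞, 10, 0]
D(2):
  [0, 10, 3]
  [11, 0, 14]
  [21, 10, 0]
D(3):
  [0, 10, 3]
  [11, 0, 14]
  [21, 10, 0]
Answer: M*[1][3] = 3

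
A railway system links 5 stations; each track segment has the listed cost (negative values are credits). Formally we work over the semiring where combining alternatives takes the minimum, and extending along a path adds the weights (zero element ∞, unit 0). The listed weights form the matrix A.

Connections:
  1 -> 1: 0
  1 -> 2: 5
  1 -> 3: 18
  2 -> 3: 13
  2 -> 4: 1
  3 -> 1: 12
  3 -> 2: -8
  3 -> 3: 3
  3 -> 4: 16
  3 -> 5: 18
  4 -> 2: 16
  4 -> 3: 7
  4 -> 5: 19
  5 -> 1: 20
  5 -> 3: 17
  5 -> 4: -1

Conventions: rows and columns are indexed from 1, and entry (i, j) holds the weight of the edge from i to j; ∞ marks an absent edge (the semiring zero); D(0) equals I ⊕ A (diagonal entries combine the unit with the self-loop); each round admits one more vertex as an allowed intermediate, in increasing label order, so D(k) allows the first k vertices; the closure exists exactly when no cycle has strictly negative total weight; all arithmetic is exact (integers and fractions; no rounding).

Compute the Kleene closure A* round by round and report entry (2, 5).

D(0):
  [0, 5, 18, ∞, ∞]
  [∞, 0, 13, 1, ∞]
  [12, -8, 0, 16, 18]
  [∞, 16, 7, 0, 19]
  [20, ∞, 17, -1, 0]
D(1):
  [0, 5, 18, ∞, ∞]
  [∞, 0, 13, 1, ∞]
  [12, -8, 0, 16, 18]
  [∞, 16, 7, 0, 19]
  [20, 25, 17, -1, 0]
D(2):
  [0, 5, 18, 6, ∞]
  [∞, 0, 13, 1, ∞]
  [12, -8, 0, -7, 18]
  [∞, 16, 7, 0, 19]
  [20, 25, 17, -1, 0]
D(3):
  [0, 5, 18, 6, 36]
  [25, 0, 13, 1, 31]
  [12, -8, 0, -7, 18]
  [19, -1, 7, 0, 19]
  [20, 9, 17, -1, 0]
D(4):
  [0, 5, 13, 6, 25]
  [20, 0, 8, 1, 20]
  [12, -8, 0, -7, 12]
  [19, -1, 7, 0, 19]
  [18, -2, 6, -1, 0]
D(5):
  [0, 5, 13, 6, 25]
  [20, 0, 8, 1, 20]
  [12, -8, 0, -7, 12]
  [19, -1, 7, 0, 19]
  [18, -2, 6, -1, 0]
Answer: A*[2][5] = 20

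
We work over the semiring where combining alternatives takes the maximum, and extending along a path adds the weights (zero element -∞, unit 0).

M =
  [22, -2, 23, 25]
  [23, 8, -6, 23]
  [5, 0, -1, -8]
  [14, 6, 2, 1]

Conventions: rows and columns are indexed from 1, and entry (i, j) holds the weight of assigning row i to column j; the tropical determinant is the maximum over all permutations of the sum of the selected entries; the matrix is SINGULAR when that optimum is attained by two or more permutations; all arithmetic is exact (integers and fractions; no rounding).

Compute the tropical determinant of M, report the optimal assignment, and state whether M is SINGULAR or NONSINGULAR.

σ = (1, 2, 3, 4): 22 + 8 + (-1) + 1 = 30
σ = (1, 2, 4, 3): 22 + 8 + (-8) + 2 = 24
σ = (1, 3, 2, 4): 22 + (-6) + 0 + 1 = 17
σ = (1, 3, 4, 2): 22 + (-6) + (-8) + 6 = 14
σ = (1, 4, 2, 3): 22 + 23 + 0 + 2 = 47
σ = (1, 4, 3, 2): 22 + 23 + (-1) + 6 = 50
σ = (2, 1, 3, 4): (-2) + 23 + (-1) + 1 = 21
σ = (2, 1, 4, 3): (-2) + 23 + (-8) + 2 = 15
σ = (2, 3, 1, 4): (-2) + (-6) + 5 + 1 = -2
σ = (2, 3, 4, 1): (-2) + (-6) + (-8) + 14 = -2
σ = (2, 4, 1, 3): (-2) + 23 + 5 + 2 = 28
σ = (2, 4, 3, 1): (-2) + 23 + (-1) + 14 = 34
σ = (3, 1, 2, 4): 23 + 23 + 0 + 1 = 47
σ = (3, 1, 4, 2): 23 + 23 + (-8) + 6 = 44
σ = (3, 2, 1, 4): 23 + 8 + 5 + 1 = 37
σ = (3, 2, 4, 1): 23 + 8 + (-8) + 14 = 37
σ = (3, 4, 1, 2): 23 + 23 + 5 + 6 = 57
σ = (3, 4, 2, 1): 23 + 23 + 0 + 14 = 60
σ = (4, 1, 2, 3): 25 + 23 + 0 + 2 = 50
σ = (4, 1, 3, 2): 25 + 23 + (-1) + 6 = 53
σ = (4, 2, 1, 3): 25 + 8 + 5 + 2 = 40
σ = (4, 2, 3, 1): 25 + 8 + (-1) + 14 = 46
σ = (4, 3, 1, 2): 25 + (-6) + 5 + 6 = 30
σ = (4, 3, 2, 1): 25 + (-6) + 0 + 14 = 33
Optimal value attained by: σ = (3, 4, 2, 1).
Answer: det⊕(M) = 60; verdict: NONSINGULAR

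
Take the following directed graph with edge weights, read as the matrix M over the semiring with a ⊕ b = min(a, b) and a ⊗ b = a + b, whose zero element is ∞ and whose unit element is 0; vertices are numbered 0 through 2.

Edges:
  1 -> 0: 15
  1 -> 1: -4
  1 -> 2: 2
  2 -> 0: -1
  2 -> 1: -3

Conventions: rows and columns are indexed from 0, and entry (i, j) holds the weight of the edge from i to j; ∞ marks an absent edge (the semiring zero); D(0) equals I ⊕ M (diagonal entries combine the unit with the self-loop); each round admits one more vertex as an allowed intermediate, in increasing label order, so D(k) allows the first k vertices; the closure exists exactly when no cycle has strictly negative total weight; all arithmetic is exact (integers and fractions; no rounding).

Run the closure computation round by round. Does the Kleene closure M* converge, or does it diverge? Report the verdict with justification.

Detection: at round 0, diagonal entry (1, 1) turns strictly negative.
Key observation: the cycle 1->1 has total weight (-4), which is strictly negative.
Answer: DIVERGES — negative cycle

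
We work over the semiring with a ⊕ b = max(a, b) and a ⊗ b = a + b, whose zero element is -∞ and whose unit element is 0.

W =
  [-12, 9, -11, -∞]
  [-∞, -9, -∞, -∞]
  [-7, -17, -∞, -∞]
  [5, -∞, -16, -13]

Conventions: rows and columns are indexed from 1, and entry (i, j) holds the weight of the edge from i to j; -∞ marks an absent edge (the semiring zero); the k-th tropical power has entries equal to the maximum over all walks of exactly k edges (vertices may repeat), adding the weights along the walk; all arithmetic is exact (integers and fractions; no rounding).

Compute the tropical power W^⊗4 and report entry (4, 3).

W^⊗2:
  [-18, 0, -23, -∞]
  [-∞, -18, -∞, -∞]
  [-19, 2, -18, -∞]
  [-7, 14, -6, -26]
W^⊗3:
  [-30, -9, -29, -∞]
  [-∞, -27, -∞, -∞]
  [-25, -7, -30, -∞]
  [-13, 5, -18, -39]
W^⊗4:
  [-36, -18, -41, -∞]
  [-∞, -36, -∞, -∞]
  [-37, -16, -36, -∞]
  [-25, -4, -24, -52]
Key observation: the optimum is the walk 4->1->3->1->3, with weight 5 + (-11) + (-7) + (-11) = -24.
Optimal value attained by: walk 4->1->3->1->3.
Answer: (W^⊗4)[4][3] = -24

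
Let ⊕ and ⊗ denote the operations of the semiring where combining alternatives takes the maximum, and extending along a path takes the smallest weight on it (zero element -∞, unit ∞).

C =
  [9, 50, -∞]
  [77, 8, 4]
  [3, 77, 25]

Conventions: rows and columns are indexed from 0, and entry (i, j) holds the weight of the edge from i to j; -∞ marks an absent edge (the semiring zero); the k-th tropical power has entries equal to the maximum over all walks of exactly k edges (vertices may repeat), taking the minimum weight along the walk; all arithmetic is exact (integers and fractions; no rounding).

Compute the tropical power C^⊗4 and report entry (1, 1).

C^⊗2:
  [50, 9, 4]
  [9, 50, 4]
  [77, 25, 25]
C^⊗3:
  [9, 50, 4]
  [50, 9, 4]
  [25, 50, 25]
C^⊗4:
  [50, 9, 4]
  [9, 50, 4]
  [50, 25, 25]
Key observation: the optimum is the walk 1->0->1->0->1, with weight 77 min 50 min 77 min 50 = 50.
Optimal value attained by: walk 1->0->1->0->1.
Answer: (C^⊗4)[1][1] = 50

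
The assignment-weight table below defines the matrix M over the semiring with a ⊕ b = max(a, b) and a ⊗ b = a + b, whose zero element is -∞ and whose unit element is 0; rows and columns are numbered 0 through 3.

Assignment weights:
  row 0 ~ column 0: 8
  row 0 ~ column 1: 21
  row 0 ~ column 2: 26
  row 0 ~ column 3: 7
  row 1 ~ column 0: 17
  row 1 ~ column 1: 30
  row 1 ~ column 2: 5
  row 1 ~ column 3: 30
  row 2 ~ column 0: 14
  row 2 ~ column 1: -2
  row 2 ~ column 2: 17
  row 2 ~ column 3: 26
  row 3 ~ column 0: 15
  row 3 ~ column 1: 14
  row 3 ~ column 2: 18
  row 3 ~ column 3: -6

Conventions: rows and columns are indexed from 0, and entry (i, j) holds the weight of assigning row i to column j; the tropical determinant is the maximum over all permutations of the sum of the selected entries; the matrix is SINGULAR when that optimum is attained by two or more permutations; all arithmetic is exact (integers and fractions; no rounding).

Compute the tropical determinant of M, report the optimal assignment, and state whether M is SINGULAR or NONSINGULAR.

σ = (0, 1, 2, 3): 8 + 30 + 17 + (-6) = 49
σ = (0, 1, 3, 2): 8 + 30 + 26 + 18 = 82
σ = (0, 2, 1, 3): 8 + 5 + (-2) + (-6) = 5
σ = (0, 2, 3, 1): 8 + 5 + 26 + 14 = 53
σ = (0, 3, 1, 2): 8 + 30 + (-2) + 18 = 54
σ = (0, 3, 2, 1): 8 + 30 + 17 + 14 = 69
σ = (1, 0, 2, 3): 21 + 17 + 17 + (-6) = 49
σ = (1, 0, 3, 2): 21 + 17 + 26 + 18 = 82
σ = (1, 2, 0, 3): 21 + 5 + 14 + (-6) = 34
σ = (1, 2, 3, 0): 21 + 5 + 26 + 15 = 67
σ = (1, 3, 0, 2): 21 + 30 + 14 + 18 = 83
σ = (1, 3, 2, 0): 21 + 30 + 17 + 15 = 83
σ = (2, 0, 1, 3): 26 + 17 + (-2) + (-6) = 35
σ = (2, 0, 3, 1): 26 + 17 + 26 + 14 = 83
σ = (2, 1, 0, 3): 26 + 30 + 14 + (-6) = 64
σ = (2, 1, 3, 0): 26 + 30 + 26 + 15 = 97
σ = (2, 3, 0, 1): 26 + 30 + 14 + 14 = 84
σ = (2, 3, 1, 0): 26 + 30 + (-2) + 15 = 69
σ = (3, 0, 1, 2): 7 + 17 + (-2) + 18 = 40
σ = (3, 0, 2, 1): 7 + 17 + 17 + 14 = 55
σ = (3, 1, 0, 2): 7 + 30 + 14 + 18 = 69
σ = (3, 1, 2, 0): 7 + 30 + 17 + 15 = 69
σ = (3, 2, 0, 1): 7 + 5 + 14 + 14 = 40
σ = (3, 2, 1, 0): 7 + 5 + (-2) + 15 = 25
Optimal value attained by: σ = (2, 1, 3, 0).
Answer: det⊕(M) = 97; verdict: NONSINGULAR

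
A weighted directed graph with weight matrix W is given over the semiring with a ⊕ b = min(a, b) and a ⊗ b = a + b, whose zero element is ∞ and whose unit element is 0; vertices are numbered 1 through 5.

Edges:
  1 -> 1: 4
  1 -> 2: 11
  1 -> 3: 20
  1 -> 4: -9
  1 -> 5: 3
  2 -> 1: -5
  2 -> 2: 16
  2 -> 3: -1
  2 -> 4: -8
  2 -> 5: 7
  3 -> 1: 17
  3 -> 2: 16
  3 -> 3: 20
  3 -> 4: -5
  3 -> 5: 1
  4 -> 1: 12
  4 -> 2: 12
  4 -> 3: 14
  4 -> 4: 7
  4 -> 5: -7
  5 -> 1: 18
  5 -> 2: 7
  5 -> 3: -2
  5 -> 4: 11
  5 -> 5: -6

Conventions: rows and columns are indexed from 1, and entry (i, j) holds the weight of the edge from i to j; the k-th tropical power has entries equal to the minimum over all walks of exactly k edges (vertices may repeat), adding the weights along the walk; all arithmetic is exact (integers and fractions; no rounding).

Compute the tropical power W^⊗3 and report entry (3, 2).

W^⊗2:
  [3, 3, 1, -5, -16]
  [-1, 4, 5, -14, -15]
  [7, 7, -1, 2, -12]
  [7, 0, -9, 3, -13]
  [2, 1, -8, -7, -12]
W^⊗3:
  [-2, -9, -18, -6, -22]
  [-2, -8, -17, -10, -21]
  [2, -5, -14, -6, -18]
  [-5, -6, -15, -14, -19]
  [-4, -5, -14, -13, -18]
Key observation: the optimum is the walk 3->4->5->2, with weight (-5) + (-7) + 7 = -5.
Optimal value attained by: walk 3->4->5->2.
Answer: (W^⊗3)[3][2] = -5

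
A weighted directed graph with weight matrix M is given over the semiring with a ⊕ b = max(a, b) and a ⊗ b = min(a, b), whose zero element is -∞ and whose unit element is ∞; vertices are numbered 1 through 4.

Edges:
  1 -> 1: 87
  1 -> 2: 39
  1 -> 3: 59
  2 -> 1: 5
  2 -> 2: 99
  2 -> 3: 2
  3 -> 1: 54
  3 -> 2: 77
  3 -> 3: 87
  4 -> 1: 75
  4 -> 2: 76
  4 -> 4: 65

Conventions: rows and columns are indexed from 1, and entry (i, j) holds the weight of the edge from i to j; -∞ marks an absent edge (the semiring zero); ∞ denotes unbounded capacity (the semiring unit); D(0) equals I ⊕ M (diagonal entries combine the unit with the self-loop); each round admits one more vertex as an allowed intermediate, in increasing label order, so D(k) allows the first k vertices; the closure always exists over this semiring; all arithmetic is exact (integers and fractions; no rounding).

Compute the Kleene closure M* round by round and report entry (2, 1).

D(0):
  [∞, 39, 59, -∞]
  [5, ∞, 2, -∞]
  [54, 77, ∞, -∞]
  [75, 76, -∞, ∞]
D(1):
  [∞, 39, 59, -∞]
  [5, ∞, 5, -∞]
  [54, 77, ∞, -∞]
  [75, 76, 59, ∞]
D(2):
  [∞, 39, 59, -∞]
  [5, ∞, 5, -∞]
  [54, 77, ∞, -∞]
  [75, 76, 59, ∞]
D(3):
  [∞, 59, 59, -∞]
  [5, ∞, 5, -∞]
  [54, 77, ∞, -∞]
  [75, 76, 59, ∞]
D(4):
  [∞, 59, 59, -∞]
  [5, ∞, 5, -∞]
  [54, 77, ∞, -∞]
  [75, 76, 59, ∞]
Answer: M*[2][1] = 5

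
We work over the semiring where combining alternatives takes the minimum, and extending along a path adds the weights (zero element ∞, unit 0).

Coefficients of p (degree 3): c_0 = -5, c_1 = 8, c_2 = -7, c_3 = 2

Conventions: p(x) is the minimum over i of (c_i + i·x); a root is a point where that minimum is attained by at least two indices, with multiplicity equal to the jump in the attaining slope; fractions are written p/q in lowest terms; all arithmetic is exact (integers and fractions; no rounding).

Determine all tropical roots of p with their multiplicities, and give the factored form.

hull edge (i=0, c=-5) to (i=2, c=-7): slope -1, span 2
hull edge (i=2, c=-7) to (i=3, c=2): slope 9, span 1
Factored form: p(x) = 2 ⊗ (x ⊕ (-9)) ⊗ (x ⊕ 1) ⊗ (x ⊕ 1)
Answer: roots = -9 (mult 1), 1 (mult 2)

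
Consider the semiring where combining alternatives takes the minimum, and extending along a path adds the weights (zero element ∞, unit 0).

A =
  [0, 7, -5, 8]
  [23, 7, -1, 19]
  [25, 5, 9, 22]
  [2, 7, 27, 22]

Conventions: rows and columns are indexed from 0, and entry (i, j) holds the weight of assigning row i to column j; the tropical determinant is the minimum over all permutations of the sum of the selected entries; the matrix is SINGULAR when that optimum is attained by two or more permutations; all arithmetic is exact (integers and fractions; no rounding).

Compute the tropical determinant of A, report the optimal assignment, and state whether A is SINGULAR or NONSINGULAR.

σ = (0, 1, 2, 3): 0 + 7 + 9 + 22 = 38
σ = (0, 1, 3, 2): 0 + 7 + 22 + 27 = 56
σ = (0, 2, 1, 3): 0 + (-1) + 5 + 22 = 26
σ = (0, 2, 3, 1): 0 + (-1) + 22 + 7 = 28
σ = (0, 3, 1, 2): 0 + 19 + 5 + 27 = 51
σ = (0, 3, 2, 1): 0 + 19 + 9 + 7 = 35
σ = (1, 0, 2, 3): 7 + 23 + 9 + 22 = 61
σ = (1, 0, 3, 2): 7 + 23 + 22 + 27 = 79
σ = (1, 2, 0, 3): 7 + (-1) + 25 + 22 = 53
σ = (1, 2, 3, 0): 7 + (-1) + 22 + 2 = 30
σ = (1, 3, 0, 2): 7 + 19 + 25 + 27 = 78
σ = (1, 3, 2, 0): 7 + 19 + 9 + 2 = 37
σ = (2, 0, 1, 3): (-5) + 23 + 5 + 22 = 45
σ = (2, 0, 3, 1): (-5) + 23 + 22 + 7 = 47
σ = (2, 1, 0, 3): (-5) + 7 + 25 + 22 = 49
σ = (2, 1, 3, 0): (-5) + 7 + 22 + 2 = 26
σ = (2, 3, 0, 1): (-5) + 19 + 25 + 7 = 46
σ = (2, 3, 1, 0): (-5) + 19 + 5 + 2 = 21
σ = (3, 0, 1, 2): 8 + 23 + 5 + 27 = 63
σ = (3, 0, 2, 1): 8 + 23 + 9 + 7 = 47
σ = (3, 1, 0, 2): 8 + 7 + 25 + 27 = 67
σ = (3, 1, 2, 0): 8 + 7 + 9 + 2 = 26
σ = (3, 2, 0, 1): 8 + (-1) + 25 + 7 = 39
σ = (3, 2, 1, 0): 8 + (-1) + 5 + 2 = 14
Optimal value attained by: σ = (3, 2, 1, 0).
Answer: det⊕(A) = 14; verdict: NONSINGULAR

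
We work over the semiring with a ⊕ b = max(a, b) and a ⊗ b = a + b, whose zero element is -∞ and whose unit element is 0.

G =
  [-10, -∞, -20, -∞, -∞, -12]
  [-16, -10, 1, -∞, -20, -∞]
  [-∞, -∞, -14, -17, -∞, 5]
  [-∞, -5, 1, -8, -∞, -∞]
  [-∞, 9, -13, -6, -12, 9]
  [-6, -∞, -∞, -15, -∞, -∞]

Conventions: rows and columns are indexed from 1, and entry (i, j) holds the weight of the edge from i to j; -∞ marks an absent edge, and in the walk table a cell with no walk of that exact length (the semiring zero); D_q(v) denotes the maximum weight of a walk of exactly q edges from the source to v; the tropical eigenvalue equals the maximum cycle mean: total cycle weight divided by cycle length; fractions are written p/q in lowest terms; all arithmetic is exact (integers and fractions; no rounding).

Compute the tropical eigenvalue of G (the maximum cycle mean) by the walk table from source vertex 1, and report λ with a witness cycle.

q=0: [0, -∞, -∞, -∞, -∞, -∞]
q=1: [-10, -∞, -20, -∞, -∞, -12]
q=2: [-18, -∞, -30, -27, -∞, -15]
q=3: [-21, -32, -26, -30, -∞, -25]
q=4: [-31, -35, -29, -38, -52, -21]
q=5: [-27, -43, -34, -36, -55, -24]
q=6: [-30, -41, -35, -39, -63, -29]
Optimal cycle mean attained by: cycle 3->6->4->3, total 5 + (-15) + 1, length 3.
Answer: λ = -3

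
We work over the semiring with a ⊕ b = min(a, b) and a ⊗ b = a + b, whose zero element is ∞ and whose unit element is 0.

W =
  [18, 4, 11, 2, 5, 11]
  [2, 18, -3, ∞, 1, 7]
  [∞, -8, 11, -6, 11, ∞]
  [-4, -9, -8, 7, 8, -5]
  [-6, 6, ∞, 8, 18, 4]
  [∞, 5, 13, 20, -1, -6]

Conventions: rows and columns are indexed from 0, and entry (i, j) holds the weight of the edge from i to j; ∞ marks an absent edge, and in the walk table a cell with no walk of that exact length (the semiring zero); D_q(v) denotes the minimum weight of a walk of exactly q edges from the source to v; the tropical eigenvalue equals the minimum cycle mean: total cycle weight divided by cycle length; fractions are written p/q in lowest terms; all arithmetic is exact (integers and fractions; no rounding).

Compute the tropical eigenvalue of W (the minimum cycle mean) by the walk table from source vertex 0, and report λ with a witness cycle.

q=0: [0, ∞, ∞, ∞, ∞, ∞]
q=1: [18, 4, 11, 2, 5, 11]
q=2: [-2, -7, -6, 5, 5, -3]
q=3: [-5, -14, -10, -12, -6, -9]
q=4: [-16, -21, -20, -16, -13, -17]
q=5: [-20, -28, -24, -26, -20, -23]
q=6: [-30, -35, -34, -30, -27, -31]
Optimal cycle mean attained by: cycle 2->3->2, total (-6) + (-8), length 2.
Answer: λ = -7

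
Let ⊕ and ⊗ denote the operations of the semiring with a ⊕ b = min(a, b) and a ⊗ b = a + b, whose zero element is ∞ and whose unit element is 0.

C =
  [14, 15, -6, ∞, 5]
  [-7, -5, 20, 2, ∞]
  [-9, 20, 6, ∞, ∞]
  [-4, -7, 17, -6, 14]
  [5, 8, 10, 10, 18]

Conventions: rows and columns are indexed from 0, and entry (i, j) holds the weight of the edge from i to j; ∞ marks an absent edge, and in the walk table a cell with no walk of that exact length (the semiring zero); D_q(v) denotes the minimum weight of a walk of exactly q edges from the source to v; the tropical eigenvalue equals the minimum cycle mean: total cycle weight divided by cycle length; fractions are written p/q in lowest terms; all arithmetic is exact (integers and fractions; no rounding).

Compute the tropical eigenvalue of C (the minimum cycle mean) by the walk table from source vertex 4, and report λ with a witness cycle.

q=0: [∞, ∞, ∞, ∞, 0]
q=1: [5, 8, 10, 10, 18]
q=2: [1, 3, -1, 4, 10]
q=3: [-10, -3, -5, -2, 6]
q=4: [-14, -9, -16, -8, -5]
q=5: [-25, -15, -20, -14, -9]
Optimal cycle mean attained by: cycle 0->2->0, total (-6) + (-9), length 2.
Answer: λ = -15/2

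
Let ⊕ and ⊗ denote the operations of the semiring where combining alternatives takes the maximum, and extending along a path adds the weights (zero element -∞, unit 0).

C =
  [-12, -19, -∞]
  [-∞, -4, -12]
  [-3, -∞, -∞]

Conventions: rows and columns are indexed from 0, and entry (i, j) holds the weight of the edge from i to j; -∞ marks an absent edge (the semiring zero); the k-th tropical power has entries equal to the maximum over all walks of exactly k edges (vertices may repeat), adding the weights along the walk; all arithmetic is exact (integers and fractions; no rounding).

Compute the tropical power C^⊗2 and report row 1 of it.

C^⊗2:
  [-24, -23, -31]
  [-15, -8, -16]
  [-15, -22, -∞]
Answer: row 1 of C^⊗2 = [-15, -8, -16]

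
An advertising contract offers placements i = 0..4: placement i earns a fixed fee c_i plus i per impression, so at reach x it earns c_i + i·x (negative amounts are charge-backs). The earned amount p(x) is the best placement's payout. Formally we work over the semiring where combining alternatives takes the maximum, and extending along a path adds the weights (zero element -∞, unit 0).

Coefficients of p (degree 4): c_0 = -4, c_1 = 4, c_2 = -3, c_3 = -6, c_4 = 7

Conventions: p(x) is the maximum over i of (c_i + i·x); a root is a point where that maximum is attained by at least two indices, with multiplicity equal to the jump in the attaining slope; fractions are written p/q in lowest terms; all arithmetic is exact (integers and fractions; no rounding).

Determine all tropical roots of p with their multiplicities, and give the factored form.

hull edge (i=0, c=-4) to (i=1, c=4): slope 8, span 1
hull edge (i=1, c=4) to (i=4, c=7): slope 1, span 3
Factored form: p(x) = 7 ⊗ (x ⊕ (-8)) ⊗ (x ⊕ (-1)) ⊗ (x ⊕ (-1)) ⊗ (x ⊕ (-1))
Answer: roots = -8 (mult 1), -1 (mult 3)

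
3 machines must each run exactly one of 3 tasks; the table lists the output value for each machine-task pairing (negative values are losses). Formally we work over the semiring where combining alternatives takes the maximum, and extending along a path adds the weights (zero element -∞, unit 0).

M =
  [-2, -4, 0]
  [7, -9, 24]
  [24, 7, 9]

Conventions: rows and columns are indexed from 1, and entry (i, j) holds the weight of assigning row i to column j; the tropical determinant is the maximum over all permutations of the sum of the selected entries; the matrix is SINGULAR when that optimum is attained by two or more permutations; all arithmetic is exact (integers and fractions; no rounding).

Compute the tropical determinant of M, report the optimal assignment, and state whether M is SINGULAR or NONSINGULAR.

σ = (1, 2, 3): (-2) + (-9) + 9 = -2
σ = (1, 3, 2): (-2) + 24 + 7 = 29
σ = (2, 1, 3): (-4) + 7 + 9 = 12
σ = (2, 3, 1): (-4) + 24 + 24 = 44
σ = (3, 1, 2): 0 + 7 + 7 = 14
σ = (3, 2, 1): 0 + (-9) + 24 = 15
Optimal value attained by: σ = (2, 3, 1).
Answer: det⊕(M) = 44; verdict: NONSINGULAR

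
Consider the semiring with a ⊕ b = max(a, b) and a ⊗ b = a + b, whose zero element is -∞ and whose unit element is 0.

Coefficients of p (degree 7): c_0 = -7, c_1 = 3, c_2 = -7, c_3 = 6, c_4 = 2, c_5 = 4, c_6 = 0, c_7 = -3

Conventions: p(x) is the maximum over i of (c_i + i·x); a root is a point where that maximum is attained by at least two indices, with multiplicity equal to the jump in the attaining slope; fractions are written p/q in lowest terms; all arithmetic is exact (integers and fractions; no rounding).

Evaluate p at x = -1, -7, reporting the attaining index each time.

p(-1) = max(-7+0·(-1)=-7, 3+1·(-1)=2, -7+2·(-1)=-9, 6+3·(-1)=3, 2+4·(-1)=-2, 4+5·(-1)=-1, 0+6·(-1)=-6, -3+7·(-1)=-10) = 3 (attained by i=3)
p(-7) = max(-7+0·(-7)=-7, 3+1·(-7)=-4, -7+2·(-7)=-21, 6+3·(-7)=-15, 2+4·(-7)=-26, 4+5·(-7)=-31, 0+6·(-7)=-42, -3+7·(-7)=-52) = -4 (attained by i=1)
Answer: p(-1) = 3; p(-7) = -4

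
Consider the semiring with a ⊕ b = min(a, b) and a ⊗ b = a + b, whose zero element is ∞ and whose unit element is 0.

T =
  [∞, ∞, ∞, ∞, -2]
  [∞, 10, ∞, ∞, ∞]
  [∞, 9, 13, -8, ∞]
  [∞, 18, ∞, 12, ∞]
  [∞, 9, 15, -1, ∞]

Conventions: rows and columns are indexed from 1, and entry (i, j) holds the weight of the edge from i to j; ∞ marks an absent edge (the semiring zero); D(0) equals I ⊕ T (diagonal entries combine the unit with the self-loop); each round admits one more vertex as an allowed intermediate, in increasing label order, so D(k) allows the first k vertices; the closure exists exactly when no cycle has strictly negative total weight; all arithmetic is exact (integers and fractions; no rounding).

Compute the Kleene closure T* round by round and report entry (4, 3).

D(0):
  [0, ∞, ∞, ∞, -2]
  [∞, 0, ∞, ∞, ∞]
  [∞, 9, 0, -8, ∞]
  [∞, 18, ∞, 0, ∞]
  [∞, 9, 15, -1, 0]
D(1):
  [0, ∞, ∞, ∞, -2]
  [∞, 0, ∞, ∞, ∞]
  [∞, 9, 0, -8, ∞]
  [∞, 18, ∞, 0, ∞]
  [∞, 9, 15, -1, 0]
D(2):
  [0, ∞, ∞, ∞, -2]
  [∞, 0, ∞, ∞, ∞]
  [∞, 9, 0, -8, ∞]
  [∞, 18, ∞, 0, ∞]
  [∞, 9, 15, -1, 0]
D(3):
  [0, ∞, ∞, ∞, -2]
  [∞, 0, ∞, ∞, ∞]
  [∞, 9, 0, -8, ∞]
  [∞, 18, ∞, 0, ∞]
  [∞, 9, 15, -1, 0]
D(4):
  [0, ∞, ∞, ∞, -2]
  [∞, 0, ∞, ∞, ∞]
  [∞, 9, 0, -8, ∞]
  [∞, 18, ∞, 0, ∞]
  [∞, 9, 15, -1, 0]
D(5):
  [0, 7, 13, -3, -2]
  [∞, 0, ∞, ∞, ∞]
  [∞, 9, 0, -8, ∞]
  [∞, 18, ∞, 0, ∞]
  [∞, 9, 15, -1, 0]
Answer: T*[4][3] = ∞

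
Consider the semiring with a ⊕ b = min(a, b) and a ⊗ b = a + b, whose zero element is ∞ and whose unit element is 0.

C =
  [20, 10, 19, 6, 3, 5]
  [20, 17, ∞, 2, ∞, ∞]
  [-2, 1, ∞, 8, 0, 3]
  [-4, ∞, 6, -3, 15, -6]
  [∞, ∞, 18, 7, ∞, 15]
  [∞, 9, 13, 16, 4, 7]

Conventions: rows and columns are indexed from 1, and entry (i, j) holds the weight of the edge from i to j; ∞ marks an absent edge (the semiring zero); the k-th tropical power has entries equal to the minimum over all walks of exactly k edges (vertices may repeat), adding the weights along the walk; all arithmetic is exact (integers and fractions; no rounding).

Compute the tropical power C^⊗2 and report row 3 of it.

C^⊗2:
  [2, 14, 12, 3, 9, 0]
  [-2, 30, 8, -1, 17, -4]
  [4, 8, 14, 3, 1, 2]
  [-7, 3, 3, -6, -2, -9]
  [3, 19, 13, 4, 18, 1]
  [11, 14, 20, 11, 11, 10]
Answer: row 3 of C^⊗2 = [4, 8, 14, 3, 1, 2]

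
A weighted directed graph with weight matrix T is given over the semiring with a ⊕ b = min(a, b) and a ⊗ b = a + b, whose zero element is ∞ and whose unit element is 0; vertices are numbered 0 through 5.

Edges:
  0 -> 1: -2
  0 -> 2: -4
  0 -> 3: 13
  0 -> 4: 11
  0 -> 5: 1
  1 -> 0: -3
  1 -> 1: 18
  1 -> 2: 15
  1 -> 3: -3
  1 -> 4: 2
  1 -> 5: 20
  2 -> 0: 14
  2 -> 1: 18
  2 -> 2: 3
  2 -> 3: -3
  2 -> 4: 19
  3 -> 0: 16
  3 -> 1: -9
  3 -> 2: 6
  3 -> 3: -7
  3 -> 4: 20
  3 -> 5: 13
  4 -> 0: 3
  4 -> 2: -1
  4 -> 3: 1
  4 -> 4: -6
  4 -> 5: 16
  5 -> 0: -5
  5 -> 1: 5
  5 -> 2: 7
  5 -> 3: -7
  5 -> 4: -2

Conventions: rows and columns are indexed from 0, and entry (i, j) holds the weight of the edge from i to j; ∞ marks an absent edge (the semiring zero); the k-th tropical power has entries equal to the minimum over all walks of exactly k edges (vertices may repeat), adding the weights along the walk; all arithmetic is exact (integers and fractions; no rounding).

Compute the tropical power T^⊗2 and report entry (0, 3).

T^⊗2:
  [-5, 4, -1, -7, -1, 18]
  [5, -12, -7, -10, -4, -2]
  [13, -12, 3, -10, 13, 10]
  [-12, -16, -1, -14, -7, 6]
  [-3, -8, -7, -6, -12, 4]
  [1, -16, -9, -14, -8, -4]
Key observation: the optimum is the walk 0->2->3, with weight (-4) + (-3) = -7.
Optimal value attained by: walk 0->2->3.
Answer: (T^⊗2)[0][3] = -7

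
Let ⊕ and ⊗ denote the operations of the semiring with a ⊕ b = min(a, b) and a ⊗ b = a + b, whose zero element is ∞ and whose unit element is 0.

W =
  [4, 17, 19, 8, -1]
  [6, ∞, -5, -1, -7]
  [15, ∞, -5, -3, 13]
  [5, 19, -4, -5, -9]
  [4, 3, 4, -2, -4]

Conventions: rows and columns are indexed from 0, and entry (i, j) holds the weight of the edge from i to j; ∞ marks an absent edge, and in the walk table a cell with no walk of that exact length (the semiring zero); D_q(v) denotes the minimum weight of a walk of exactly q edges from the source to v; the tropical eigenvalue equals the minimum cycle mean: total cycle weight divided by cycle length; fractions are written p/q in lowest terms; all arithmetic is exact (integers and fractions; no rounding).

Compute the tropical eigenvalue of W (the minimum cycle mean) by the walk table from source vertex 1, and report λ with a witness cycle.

q=0: [∞, 0, ∞, ∞, ∞]
q=1: [6, ∞, -5, -1, -7]
q=2: [-3, -4, -10, -9, -11]
q=3: [-7, -8, -15, -14, -18]
q=4: [-14, -15, -20, -20, -23]
q=5: [-19, -20, -25, -25, -29]
Optimal cycle mean attained by: cycle 3->4->3, total (-9) + (-2), length 2.
Answer: λ = -11/2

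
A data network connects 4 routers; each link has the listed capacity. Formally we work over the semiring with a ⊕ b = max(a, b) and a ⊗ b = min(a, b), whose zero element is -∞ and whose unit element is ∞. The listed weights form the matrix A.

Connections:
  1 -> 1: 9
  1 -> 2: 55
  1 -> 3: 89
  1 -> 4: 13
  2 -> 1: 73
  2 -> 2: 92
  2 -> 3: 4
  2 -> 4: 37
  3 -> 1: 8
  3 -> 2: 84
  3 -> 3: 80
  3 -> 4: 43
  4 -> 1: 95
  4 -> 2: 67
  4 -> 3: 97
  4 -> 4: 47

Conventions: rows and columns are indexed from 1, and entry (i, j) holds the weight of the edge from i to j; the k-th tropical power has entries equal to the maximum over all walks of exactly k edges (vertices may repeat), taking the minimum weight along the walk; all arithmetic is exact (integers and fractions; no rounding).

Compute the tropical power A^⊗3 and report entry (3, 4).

A^⊗2:
  [55, 84, 80, 43]
  [73, 92, 73, 37]
  [73, 84, 80, 43]
  [67, 84, 89, 47]
A^⊗3:
  [73, 84, 80, 43]
  [73, 92, 73, 43]
  [73, 84, 80, 43]
  [73, 84, 80, 47]
Key observation: the optimum is the walk 3->3->3->4, with weight 80 min 80 min 43 = 43.
Optimal value attained by: walk 3->3->3->4.
Answer: (A^⊗3)[3][4] = 43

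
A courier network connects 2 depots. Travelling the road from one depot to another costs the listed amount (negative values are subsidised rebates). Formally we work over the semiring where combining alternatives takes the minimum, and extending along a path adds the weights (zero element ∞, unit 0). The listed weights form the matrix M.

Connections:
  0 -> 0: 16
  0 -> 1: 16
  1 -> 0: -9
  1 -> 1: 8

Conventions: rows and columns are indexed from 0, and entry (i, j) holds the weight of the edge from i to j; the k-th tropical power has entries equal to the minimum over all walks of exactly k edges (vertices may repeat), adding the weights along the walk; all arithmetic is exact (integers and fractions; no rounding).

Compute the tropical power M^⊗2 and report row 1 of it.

M^⊗2:
  [7, 24]
  [-1, 7]
Answer: row 1 of M^⊗2 = [-1, 7]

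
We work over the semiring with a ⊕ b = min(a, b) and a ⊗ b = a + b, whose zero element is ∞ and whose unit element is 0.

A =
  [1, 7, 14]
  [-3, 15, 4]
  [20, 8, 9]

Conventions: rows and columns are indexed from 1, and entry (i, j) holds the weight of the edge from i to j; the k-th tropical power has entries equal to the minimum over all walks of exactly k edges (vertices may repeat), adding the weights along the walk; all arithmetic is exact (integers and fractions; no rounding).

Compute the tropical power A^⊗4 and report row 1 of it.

A^⊗2:
  [2, 8, 11]
  [-2, 4, 11]
  [5, 17, 12]
A^⊗3:
  [3, 9, 12]
  [-1, 5, 8]
  [6, 12, 19]
A^⊗4:
  [4, 10, 13]
  [0, 6, 9]
  [7, 13, 16]
Answer: row 1 of A^⊗4 = [4, 10, 13]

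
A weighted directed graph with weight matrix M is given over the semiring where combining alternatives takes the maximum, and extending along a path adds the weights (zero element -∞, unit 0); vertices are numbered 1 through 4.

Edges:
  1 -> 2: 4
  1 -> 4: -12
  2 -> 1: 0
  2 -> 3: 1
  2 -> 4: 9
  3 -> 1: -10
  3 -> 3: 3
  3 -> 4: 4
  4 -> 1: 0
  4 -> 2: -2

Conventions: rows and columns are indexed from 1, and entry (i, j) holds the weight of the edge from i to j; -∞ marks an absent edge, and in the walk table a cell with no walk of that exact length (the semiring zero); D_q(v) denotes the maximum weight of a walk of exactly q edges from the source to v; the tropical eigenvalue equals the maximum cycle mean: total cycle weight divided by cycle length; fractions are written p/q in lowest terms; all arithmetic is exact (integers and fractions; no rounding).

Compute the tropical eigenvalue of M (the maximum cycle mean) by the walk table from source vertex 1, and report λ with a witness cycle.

q=0: [0, -∞, -∞, -∞]
q=1: [-∞, 4, -∞, -12]
q=2: [4, -14, 5, 13]
q=3: [13, 11, 8, 9]
q=4: [11, 17, 12, 20]
Optimal cycle mean attained by: cycle 1->2->4->1, total 4 + 9 + 0, length 3.
Answer: λ = 13/3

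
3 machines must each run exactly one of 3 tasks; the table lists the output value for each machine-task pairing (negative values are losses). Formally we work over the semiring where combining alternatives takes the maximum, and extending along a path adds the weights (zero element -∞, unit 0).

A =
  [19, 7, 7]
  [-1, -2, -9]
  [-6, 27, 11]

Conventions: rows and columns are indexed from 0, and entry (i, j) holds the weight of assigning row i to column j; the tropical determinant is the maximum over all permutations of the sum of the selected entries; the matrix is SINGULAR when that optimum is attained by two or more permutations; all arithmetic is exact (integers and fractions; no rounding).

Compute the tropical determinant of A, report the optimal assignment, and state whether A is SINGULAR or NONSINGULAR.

σ = (0, 1, 2): 19 + (-2) + 11 = 28
σ = (0, 2, 1): 19 + (-9) + 27 = 37
σ = (1, 0, 2): 7 + (-1) + 11 = 17
σ = (1, 2, 0): 7 + (-9) + (-6) = -8
σ = (2, 0, 1): 7 + (-1) + 27 = 33
σ = (2, 1, 0): 7 + (-2) + (-6) = -1
Optimal value attained by: σ = (0, 2, 1).
Answer: det⊕(A) = 37; verdict: NONSINGULAR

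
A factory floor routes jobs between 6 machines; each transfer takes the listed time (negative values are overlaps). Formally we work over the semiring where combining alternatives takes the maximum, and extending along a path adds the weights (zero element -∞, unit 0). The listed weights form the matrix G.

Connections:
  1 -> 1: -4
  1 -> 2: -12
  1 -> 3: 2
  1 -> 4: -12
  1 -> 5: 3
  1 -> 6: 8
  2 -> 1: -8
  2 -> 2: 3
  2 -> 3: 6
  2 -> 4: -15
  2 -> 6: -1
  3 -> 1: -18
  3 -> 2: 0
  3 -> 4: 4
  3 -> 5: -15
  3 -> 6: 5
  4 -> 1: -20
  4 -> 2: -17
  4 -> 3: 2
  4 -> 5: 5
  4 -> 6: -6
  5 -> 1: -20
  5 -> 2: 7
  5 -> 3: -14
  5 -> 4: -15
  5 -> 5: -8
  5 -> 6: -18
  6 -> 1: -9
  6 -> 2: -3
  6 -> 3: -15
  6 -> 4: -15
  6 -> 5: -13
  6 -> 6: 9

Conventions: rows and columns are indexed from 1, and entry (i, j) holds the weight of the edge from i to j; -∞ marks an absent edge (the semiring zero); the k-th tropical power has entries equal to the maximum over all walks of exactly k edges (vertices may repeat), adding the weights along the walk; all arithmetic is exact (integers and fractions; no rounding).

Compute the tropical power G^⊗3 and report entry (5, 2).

G^⊗2:
  [-1, 10, -2, 6, -1, 17]
  [-5, 6, 9, 10, -5, 11]
  [-4, 3, 6, -10, 9, 14]
  [-15, 12, -9, 6, -3, 7]
  [-1, 10, 13, -8, -10, 6]
  [0, 6, 3, -6, -4, 18]
G^⊗3:
  [8, 14, 16, 2, 11, 26]
  [2, 9, 12, 13, 15, 20]
  [5, 16, 9, 10, 1, 23]
  [4, 15, 18, -3, 11, 16]
  [2, 13, 16, 17, 2, 18]
  [9, 15, 12, 7, 5, 27]
Key observation: the optimum is the walk 5->2->2->2, with weight 7 + 3 + 3 = 13.
Optimal value attained by: walk 5->2->2->2.
Answer: (G^⊗3)[5][2] = 13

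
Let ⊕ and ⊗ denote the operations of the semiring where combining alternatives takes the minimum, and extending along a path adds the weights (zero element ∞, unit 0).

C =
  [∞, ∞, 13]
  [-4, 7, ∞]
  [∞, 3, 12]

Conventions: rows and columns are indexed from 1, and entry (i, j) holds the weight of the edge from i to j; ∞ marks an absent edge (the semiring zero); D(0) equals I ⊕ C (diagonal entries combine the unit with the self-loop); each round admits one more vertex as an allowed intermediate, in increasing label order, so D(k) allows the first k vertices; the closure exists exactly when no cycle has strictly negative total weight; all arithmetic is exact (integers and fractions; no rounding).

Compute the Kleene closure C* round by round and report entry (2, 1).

D(0):
  [0, ∞, 13]
  [-4, 0, ∞]
  [∞, 3, 0]
D(1):
  [0, ∞, 13]
  [-4, 0, 9]
  [∞, 3, 0]
D(2):
  [0, ∞, 13]
  [-4, 0, 9]
  [-1, 3, 0]
D(3):
  [0, 16, 13]
  [-4, 0, 9]
  [-1, 3, 0]
Answer: C*[2][1] = -4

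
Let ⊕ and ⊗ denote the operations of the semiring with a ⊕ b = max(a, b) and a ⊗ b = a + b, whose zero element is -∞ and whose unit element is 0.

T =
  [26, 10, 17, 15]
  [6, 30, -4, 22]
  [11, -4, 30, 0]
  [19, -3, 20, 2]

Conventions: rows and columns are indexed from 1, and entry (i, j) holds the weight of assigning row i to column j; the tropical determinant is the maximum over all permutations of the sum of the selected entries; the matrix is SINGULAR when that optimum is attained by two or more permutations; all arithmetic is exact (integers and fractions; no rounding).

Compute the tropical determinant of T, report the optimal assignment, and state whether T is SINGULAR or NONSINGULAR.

σ = (1, 2, 3, 4): 26 + 30 + 30 + 2 = 88
σ = (1, 2, 4, 3): 26 + 30 + 0 + 20 = 76
σ = (1, 3, 2, 4): 26 + (-4) + (-4) + 2 = 20
σ = (1, 3, 4, 2): 26 + (-4) + 0 + (-3) = 19
σ = (1, 4, 2, 3): 26 + 22 + (-4) + 20 = 64
σ = (1, 4, 3, 2): 26 + 22 + 30 + (-3) = 75
σ = (2, 1, 3, 4): 10 + 6 + 30 + 2 = 48
σ = (2, 1, 4, 3): 10 + 6 + 0 + 20 = 36
σ = (2, 3, 1, 4): 10 + (-4) + 11 + 2 = 19
σ = (2, 3, 4, 1): 10 + (-4) + 0 + 19 = 25
σ = (2, 4, 1, 3): 10 + 22 + 11 + 20 = 63
σ = (2, 4, 3, 1): 10 + 22 + 30 + 19 = 81
σ = (3, 1, 2, 4): 17 + 6 + (-4) + 2 = 21
σ = (3, 1, 4, 2): 17 + 6 + 0 + (-3) = 20
σ = (3, 2, 1, 4): 17 + 30 + 11 + 2 = 60
σ = (3, 2, 4, 1): 17 + 30 + 0 + 19 = 66
σ = (3, 4, 1, 2): 17 + 22 + 11 + (-3) = 47
σ = (3, 4, 2, 1): 17 + 22 + (-4) + 19 = 54
σ = (4, 1, 2, 3): 15 + 6 + (-4) + 20 = 37
σ = (4, 1, 3, 2): 15 + 6 + 30 + (-3) = 48
σ = (4, 2, 1, 3): 15 + 30 + 11 + 20 = 76
σ = (4, 2, 3, 1): 15 + 30 + 30 + 19 = 94
σ = (4, 3, 1, 2): 15 + (-4) + 11 + (-3) = 19
σ = (4, 3, 2, 1): 15 + (-4) + (-4) + 19 = 26
Optimal value attained by: σ = (4, 2, 3, 1).
Answer: det⊕(T) = 94; verdict: NONSINGULAR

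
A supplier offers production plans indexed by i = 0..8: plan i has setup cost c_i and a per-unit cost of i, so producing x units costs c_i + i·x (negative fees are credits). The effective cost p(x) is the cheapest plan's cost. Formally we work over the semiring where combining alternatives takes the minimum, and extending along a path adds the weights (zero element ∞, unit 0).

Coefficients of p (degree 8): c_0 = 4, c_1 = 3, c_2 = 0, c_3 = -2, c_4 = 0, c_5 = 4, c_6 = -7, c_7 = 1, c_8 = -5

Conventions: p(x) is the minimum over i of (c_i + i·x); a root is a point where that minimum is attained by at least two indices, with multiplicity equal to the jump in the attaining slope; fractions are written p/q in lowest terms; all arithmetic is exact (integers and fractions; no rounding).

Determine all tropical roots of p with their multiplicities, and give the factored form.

hull edge (i=0, c=4) to (i=3, c=-2): slope -2, span 3
hull edge (i=3, c=-2) to (i=6, c=-7): slope -5/3, span 3
hull edge (i=6, c=-7) to (i=8, c=-5): slope 1, span 2
Factored form: p(x) = -5 ⊗ (x ⊕ (-1)) ⊗ (x ⊕ (-1)) ⊗ (x ⊕ 5/3) ⊗ (x ⊕ 5/3) ⊗ (x ⊕ 5/3) ⊗ (x ⊕ 2) ⊗ (x ⊕ 2) ⊗ (x ⊕ 2)
Answer: roots = -1 (mult 2), 5/3 (mult 3), 2 (mult 3)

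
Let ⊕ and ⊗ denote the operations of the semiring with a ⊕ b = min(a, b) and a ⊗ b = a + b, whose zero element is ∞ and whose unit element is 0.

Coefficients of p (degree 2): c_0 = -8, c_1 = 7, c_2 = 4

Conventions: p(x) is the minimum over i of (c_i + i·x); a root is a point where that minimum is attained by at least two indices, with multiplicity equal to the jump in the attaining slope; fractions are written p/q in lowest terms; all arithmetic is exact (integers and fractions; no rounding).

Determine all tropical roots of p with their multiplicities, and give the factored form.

hull edge (i=0, c=-8) to (i=2, c=4): slope 6, span 2
Factored form: p(x) = 4 ⊗ (x ⊕ (-6)) ⊗ (x ⊕ (-6))
Answer: roots = -6 (mult 2)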